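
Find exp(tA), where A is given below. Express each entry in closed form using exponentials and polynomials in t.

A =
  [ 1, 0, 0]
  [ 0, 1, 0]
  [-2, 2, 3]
e^{tA} =
  [exp(t), 0, 0]
  [0, exp(t), 0]
  [-exp(3*t) + exp(t), exp(3*t) - exp(t), exp(3*t)]

Strategy: write A = P · J · P⁻¹ where J is a Jordan canonical form, so e^{tA} = P · e^{tJ} · P⁻¹, and e^{tJ} can be computed block-by-block.

A has Jordan form
J =
  [1, 0, 0]
  [0, 1, 0]
  [0, 0, 3]
(up to reordering of blocks).

Per-block formulas:
  For a 1×1 block at λ = 1: exp(t · [1]) = [e^(1t)].
  For a 1×1 block at λ = 3: exp(t · [3]) = [e^(3t)].

After assembling e^{tJ} and conjugating by P, we get:

e^{tA} =
  [exp(t), 0, 0]
  [0, exp(t), 0]
  [-exp(3*t) + exp(t), exp(3*t) - exp(t), exp(3*t)]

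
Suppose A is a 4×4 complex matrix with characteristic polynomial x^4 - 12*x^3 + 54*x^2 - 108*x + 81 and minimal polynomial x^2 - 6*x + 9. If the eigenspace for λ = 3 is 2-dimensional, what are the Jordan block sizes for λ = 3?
Block sizes for λ = 3: [2, 2]

Step 1 — from the characteristic polynomial, algebraic multiplicity of λ = 3 is 4. From dim ker(A − (3)·I) = 2, there are exactly 2 Jordan blocks for λ = 3.
Step 2 — from the minimal polynomial, the factor (x − 3)^2 tells us the largest block for λ = 3 has size 2.
Step 3 — with total size 4, 2 blocks, and largest block 2, the block sizes (in nonincreasing order) are [2, 2].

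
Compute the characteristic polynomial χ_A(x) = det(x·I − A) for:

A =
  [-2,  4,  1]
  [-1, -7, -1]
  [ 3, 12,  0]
x^3 + 9*x^2 + 27*x + 27

Expanding det(x·I − A) (e.g. by cofactor expansion or by noting that A is similar to its Jordan form J, which has the same characteristic polynomial as A) gives
  χ_A(x) = x^3 + 9*x^2 + 27*x + 27
which factors as (x + 3)^3. The eigenvalues (with algebraic multiplicities) are λ = -3 with multiplicity 3.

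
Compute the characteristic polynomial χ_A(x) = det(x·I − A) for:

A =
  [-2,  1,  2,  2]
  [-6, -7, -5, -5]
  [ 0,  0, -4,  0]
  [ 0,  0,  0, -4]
x^4 + 17*x^3 + 108*x^2 + 304*x + 320

Expanding det(x·I − A) (e.g. by cofactor expansion or by noting that A is similar to its Jordan form J, which has the same characteristic polynomial as A) gives
  χ_A(x) = x^4 + 17*x^3 + 108*x^2 + 304*x + 320
which factors as (x + 4)^3*(x + 5). The eigenvalues (with algebraic multiplicities) are λ = -5 with multiplicity 1, λ = -4 with multiplicity 3.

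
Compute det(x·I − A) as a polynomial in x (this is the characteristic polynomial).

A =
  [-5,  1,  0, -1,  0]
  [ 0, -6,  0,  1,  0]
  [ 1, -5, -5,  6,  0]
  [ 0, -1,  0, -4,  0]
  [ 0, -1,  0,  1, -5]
x^5 + 25*x^4 + 250*x^3 + 1250*x^2 + 3125*x + 3125

Expanding det(x·I − A) (e.g. by cofactor expansion or by noting that A is similar to its Jordan form J, which has the same characteristic polynomial as A) gives
  χ_A(x) = x^5 + 25*x^4 + 250*x^3 + 1250*x^2 + 3125*x + 3125
which factors as (x + 5)^5. The eigenvalues (with algebraic multiplicities) are λ = -5 with multiplicity 5.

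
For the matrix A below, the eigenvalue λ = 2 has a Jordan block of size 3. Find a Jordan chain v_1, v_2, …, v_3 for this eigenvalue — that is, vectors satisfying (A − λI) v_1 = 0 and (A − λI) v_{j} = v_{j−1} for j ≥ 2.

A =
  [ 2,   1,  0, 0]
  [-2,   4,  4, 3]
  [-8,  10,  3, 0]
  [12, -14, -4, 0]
A Jordan chain for λ = 2 of length 3:
v_1 = (2, 0, 16, -20)ᵀ
v_2 = (2, 2, 12, -16)ᵀ
v_3 = (1, 2, 0, 0)ᵀ

Let N = A − (2)·I. We want v_3 with N^3 v_3 = 0 but N^2 v_3 ≠ 0; then v_{j-1} := N · v_j for j = 3, …, 2.

Pick v_3 = (1, 2, 0, 0)ᵀ.
Then v_2 = N · v_3 = (2, 2, 12, -16)ᵀ.
Then v_1 = N · v_2 = (2, 0, 16, -20)ᵀ.

Sanity check: (A − (2)·I) v_1 = (0, 0, 0, 0)ᵀ = 0. ✓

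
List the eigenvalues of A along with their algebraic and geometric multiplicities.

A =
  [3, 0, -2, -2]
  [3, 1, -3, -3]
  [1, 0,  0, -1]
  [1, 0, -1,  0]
λ = 1: alg = 4, geom = 3

Step 1 — factor the characteristic polynomial to read off the algebraic multiplicities:
  χ_A(x) = (x - 1)^4

Step 2 — compute geometric multiplicities via the rank-nullity identity g(λ) = n − rank(A − λI):
  rank(A − (1)·I) = 1, so dim ker(A − (1)·I) = n − 1 = 3

Summary:
  λ = 1: algebraic multiplicity = 4, geometric multiplicity = 3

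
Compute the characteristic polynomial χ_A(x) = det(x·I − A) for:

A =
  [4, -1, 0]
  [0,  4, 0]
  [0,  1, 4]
x^3 - 12*x^2 + 48*x - 64

Expanding det(x·I − A) (e.g. by cofactor expansion or by noting that A is similar to its Jordan form J, which has the same characteristic polynomial as A) gives
  χ_A(x) = x^3 - 12*x^2 + 48*x - 64
which factors as (x - 4)^3. The eigenvalues (with algebraic multiplicities) are λ = 4 with multiplicity 3.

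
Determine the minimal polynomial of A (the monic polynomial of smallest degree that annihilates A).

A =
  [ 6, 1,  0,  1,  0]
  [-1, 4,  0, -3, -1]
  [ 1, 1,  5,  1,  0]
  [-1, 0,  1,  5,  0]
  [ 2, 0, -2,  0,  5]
x^3 - 15*x^2 + 75*x - 125

The characteristic polynomial is χ_A(x) = (x - 5)^5, so the eigenvalues are known. The minimal polynomial is
  m_A(x) = Π_λ (x − λ)^{k_λ}
where k_λ is the size of the *largest* Jordan block for λ (equivalently, the smallest k with (A − λI)^k v = 0 for every generalised eigenvector v of λ).

  λ = 5: largest Jordan block has size 3, contributing (x − 5)^3

So m_A(x) = (x - 5)^3 = x^3 - 15*x^2 + 75*x - 125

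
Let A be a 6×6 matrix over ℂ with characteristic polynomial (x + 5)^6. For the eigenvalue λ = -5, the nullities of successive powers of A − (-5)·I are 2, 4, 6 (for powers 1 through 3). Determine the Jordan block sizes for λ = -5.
Block sizes for λ = -5: [3, 3]

From the dimensions of kernels of powers, the number of Jordan blocks of size at least j is d_j − d_{j−1} where d_j = dim ker(N^j) (with d_0 = 0). Computing the differences gives [2, 2, 2].
The number of blocks of size exactly k is (#blocks of size ≥ k) − (#blocks of size ≥ k + 1), so the partition is: 2 block(s) of size 3.
In nonincreasing order the block sizes are [3, 3].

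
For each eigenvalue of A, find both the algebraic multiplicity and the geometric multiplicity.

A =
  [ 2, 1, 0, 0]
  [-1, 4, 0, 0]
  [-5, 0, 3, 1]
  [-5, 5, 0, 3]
λ = 3: alg = 4, geom = 2

Step 1 — factor the characteristic polynomial to read off the algebraic multiplicities:
  χ_A(x) = (x - 3)^4

Step 2 — compute geometric multiplicities via the rank-nullity identity g(λ) = n − rank(A − λI):
  rank(A − (3)·I) = 2, so dim ker(A − (3)·I) = n − 2 = 2

Summary:
  λ = 3: algebraic multiplicity = 4, geometric multiplicity = 2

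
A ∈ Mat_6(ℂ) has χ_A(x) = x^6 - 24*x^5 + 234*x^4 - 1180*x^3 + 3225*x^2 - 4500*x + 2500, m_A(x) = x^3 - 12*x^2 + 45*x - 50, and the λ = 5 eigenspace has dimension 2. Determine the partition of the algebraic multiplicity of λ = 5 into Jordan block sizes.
Block sizes for λ = 5: [2, 2]

Step 1 — from the characteristic polynomial, algebraic multiplicity of λ = 5 is 4. From dim ker(A − (5)·I) = 2, there are exactly 2 Jordan blocks for λ = 5.
Step 2 — from the minimal polynomial, the factor (x − 5)^2 tells us the largest block for λ = 5 has size 2.
Step 3 — with total size 4, 2 blocks, and largest block 2, the block sizes (in nonincreasing order) are [2, 2].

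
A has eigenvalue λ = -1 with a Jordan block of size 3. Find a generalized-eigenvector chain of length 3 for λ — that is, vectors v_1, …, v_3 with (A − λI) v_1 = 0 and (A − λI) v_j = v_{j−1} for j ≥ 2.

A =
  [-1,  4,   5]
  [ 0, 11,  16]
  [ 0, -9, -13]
A Jordan chain for λ = -1 of length 3:
v_1 = (3, 0, 0)ᵀ
v_2 = (4, 12, -9)ᵀ
v_3 = (0, 1, 0)ᵀ

Let N = A − (-1)·I. We want v_3 with N^3 v_3 = 0 but N^2 v_3 ≠ 0; then v_{j-1} := N · v_j for j = 3, …, 2.

Pick v_3 = (0, 1, 0)ᵀ.
Then v_2 = N · v_3 = (4, 12, -9)ᵀ.
Then v_1 = N · v_2 = (3, 0, 0)ᵀ.

Sanity check: (A − (-1)·I) v_1 = (0, 0, 0)ᵀ = 0. ✓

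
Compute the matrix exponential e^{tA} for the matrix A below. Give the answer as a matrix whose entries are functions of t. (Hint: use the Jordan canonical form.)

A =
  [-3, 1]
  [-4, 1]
e^{tA} =
  [-2*t*exp(-t) + exp(-t), t*exp(-t)]
  [-4*t*exp(-t), 2*t*exp(-t) + exp(-t)]

Strategy: write A = P · J · P⁻¹ where J is a Jordan canonical form, so e^{tA} = P · e^{tJ} · P⁻¹, and e^{tJ} can be computed block-by-block.

A has Jordan form
J =
  [-1,  1]
  [ 0, -1]
(up to reordering of blocks).

Per-block formulas:
  For a 2×2 Jordan block J_2(-1): exp(t · J_2(-1)) = e^(-1t)·(I + t·N), where N is the 2×2 nilpotent shift.

After assembling e^{tJ} and conjugating by P, we get:

e^{tA} =
  [-2*t*exp(-t) + exp(-t), t*exp(-t)]
  [-4*t*exp(-t), 2*t*exp(-t) + exp(-t)]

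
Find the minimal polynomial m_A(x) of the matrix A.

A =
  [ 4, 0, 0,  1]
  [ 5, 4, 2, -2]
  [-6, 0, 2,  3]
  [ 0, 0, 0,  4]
x^4 - 14*x^3 + 72*x^2 - 160*x + 128

The characteristic polynomial is χ_A(x) = (x - 4)^3*(x - 2), so the eigenvalues are known. The minimal polynomial is
  m_A(x) = Π_λ (x − λ)^{k_λ}
where k_λ is the size of the *largest* Jordan block for λ (equivalently, the smallest k with (A − λI)^k v = 0 for every generalised eigenvector v of λ).

  λ = 2: largest Jordan block has size 1, contributing (x − 2)
  λ = 4: largest Jordan block has size 3, contributing (x − 4)^3

So m_A(x) = (x - 4)^3*(x - 2) = x^4 - 14*x^3 + 72*x^2 - 160*x + 128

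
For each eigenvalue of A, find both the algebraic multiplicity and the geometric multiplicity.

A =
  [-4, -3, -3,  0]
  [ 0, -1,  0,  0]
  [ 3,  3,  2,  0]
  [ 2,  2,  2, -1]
λ = -1: alg = 4, geom = 3

Step 1 — factor the characteristic polynomial to read off the algebraic multiplicities:
  χ_A(x) = (x + 1)^4

Step 2 — compute geometric multiplicities via the rank-nullity identity g(λ) = n − rank(A − λI):
  rank(A − (-1)·I) = 1, so dim ker(A − (-1)·I) = n − 1 = 3

Summary:
  λ = -1: algebraic multiplicity = 4, geometric multiplicity = 3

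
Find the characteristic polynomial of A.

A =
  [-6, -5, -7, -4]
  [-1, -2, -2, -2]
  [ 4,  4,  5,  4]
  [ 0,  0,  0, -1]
x^4 + 4*x^3 + 6*x^2 + 4*x + 1

Expanding det(x·I − A) (e.g. by cofactor expansion or by noting that A is similar to its Jordan form J, which has the same characteristic polynomial as A) gives
  χ_A(x) = x^4 + 4*x^3 + 6*x^2 + 4*x + 1
which factors as (x + 1)^4. The eigenvalues (with algebraic multiplicities) are λ = -1 with multiplicity 4.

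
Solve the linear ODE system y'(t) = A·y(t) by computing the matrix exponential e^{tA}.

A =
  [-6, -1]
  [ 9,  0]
e^{tA} =
  [-3*t*exp(-3*t) + exp(-3*t), -t*exp(-3*t)]
  [9*t*exp(-3*t), 3*t*exp(-3*t) + exp(-3*t)]

Strategy: write A = P · J · P⁻¹ where J is a Jordan canonical form, so e^{tA} = P · e^{tJ} · P⁻¹, and e^{tJ} can be computed block-by-block.

A has Jordan form
J =
  [-3,  1]
  [ 0, -3]
(up to reordering of blocks).

Per-block formulas:
  For a 2×2 Jordan block J_2(-3): exp(t · J_2(-3)) = e^(-3t)·(I + t·N), where N is the 2×2 nilpotent shift.

After assembling e^{tJ} and conjugating by P, we get:

e^{tA} =
  [-3*t*exp(-3*t) + exp(-3*t), -t*exp(-3*t)]
  [9*t*exp(-3*t), 3*t*exp(-3*t) + exp(-3*t)]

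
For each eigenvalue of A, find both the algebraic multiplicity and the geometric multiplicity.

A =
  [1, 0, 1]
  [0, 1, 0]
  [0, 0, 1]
λ = 1: alg = 3, geom = 2

Step 1 — factor the characteristic polynomial to read off the algebraic multiplicities:
  χ_A(x) = (x - 1)^3

Step 2 — compute geometric multiplicities via the rank-nullity identity g(λ) = n − rank(A − λI):
  rank(A − (1)·I) = 1, so dim ker(A − (1)·I) = n − 1 = 2

Summary:
  λ = 1: algebraic multiplicity = 3, geometric multiplicity = 2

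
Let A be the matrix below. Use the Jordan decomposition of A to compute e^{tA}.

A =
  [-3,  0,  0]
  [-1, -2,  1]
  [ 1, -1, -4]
e^{tA} =
  [exp(-3*t), 0, 0]
  [-t*exp(-3*t), t*exp(-3*t) + exp(-3*t), t*exp(-3*t)]
  [t*exp(-3*t), -t*exp(-3*t), -t*exp(-3*t) + exp(-3*t)]

Strategy: write A = P · J · P⁻¹ where J is a Jordan canonical form, so e^{tA} = P · e^{tJ} · P⁻¹, and e^{tJ} can be computed block-by-block.

A has Jordan form
J =
  [-3,  1,  0]
  [ 0, -3,  0]
  [ 0,  0, -3]
(up to reordering of blocks).

Per-block formulas:
  For a 1×1 block at λ = -3: exp(t · [-3]) = [e^(-3t)].
  For a 2×2 Jordan block J_2(-3): exp(t · J_2(-3)) = e^(-3t)·(I + t·N), where N is the 2×2 nilpotent shift.

After assembling e^{tJ} and conjugating by P, we get:

e^{tA} =
  [exp(-3*t), 0, 0]
  [-t*exp(-3*t), t*exp(-3*t) + exp(-3*t), t*exp(-3*t)]
  [t*exp(-3*t), -t*exp(-3*t), -t*exp(-3*t) + exp(-3*t)]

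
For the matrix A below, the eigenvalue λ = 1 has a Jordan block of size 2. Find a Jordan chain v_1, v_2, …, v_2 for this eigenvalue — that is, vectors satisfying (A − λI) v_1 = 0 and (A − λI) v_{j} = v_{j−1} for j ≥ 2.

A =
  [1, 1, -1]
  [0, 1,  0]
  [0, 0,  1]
A Jordan chain for λ = 1 of length 2:
v_1 = (1, 0, 0)ᵀ
v_2 = (0, 1, 0)ᵀ

Let N = A − (1)·I. We want v_2 with N^2 v_2 = 0 but N^1 v_2 ≠ 0; then v_{j-1} := N · v_j for j = 2, …, 2.

Pick v_2 = (0, 1, 0)ᵀ.
Then v_1 = N · v_2 = (1, 0, 0)ᵀ.

Sanity check: (A − (1)·I) v_1 = (0, 0, 0)ᵀ = 0. ✓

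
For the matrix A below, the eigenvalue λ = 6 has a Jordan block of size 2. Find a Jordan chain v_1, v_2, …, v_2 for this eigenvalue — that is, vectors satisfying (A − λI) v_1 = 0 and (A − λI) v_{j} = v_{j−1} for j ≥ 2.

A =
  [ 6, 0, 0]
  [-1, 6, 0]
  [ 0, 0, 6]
A Jordan chain for λ = 6 of length 2:
v_1 = (0, -1, 0)ᵀ
v_2 = (1, 0, 0)ᵀ

Let N = A − (6)·I. We want v_2 with N^2 v_2 = 0 but N^1 v_2 ≠ 0; then v_{j-1} := N · v_j for j = 2, …, 2.

Pick v_2 = (1, 0, 0)ᵀ.
Then v_1 = N · v_2 = (0, -1, 0)ᵀ.

Sanity check: (A − (6)·I) v_1 = (0, 0, 0)ᵀ = 0. ✓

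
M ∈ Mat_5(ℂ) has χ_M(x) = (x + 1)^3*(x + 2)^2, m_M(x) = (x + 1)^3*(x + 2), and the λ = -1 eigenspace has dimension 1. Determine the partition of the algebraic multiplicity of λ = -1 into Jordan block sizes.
Block sizes for λ = -1: [3]

Step 1 — from the characteristic polynomial, algebraic multiplicity of λ = -1 is 3. From dim ker(M − (-1)·I) = 1, there are exactly 1 Jordan blocks for λ = -1.
Step 2 — from the minimal polynomial, the factor (x + 1)^3 tells us the largest block for λ = -1 has size 3.
Step 3 — with total size 3, 1 blocks, and largest block 3, the block sizes (in nonincreasing order) are [3].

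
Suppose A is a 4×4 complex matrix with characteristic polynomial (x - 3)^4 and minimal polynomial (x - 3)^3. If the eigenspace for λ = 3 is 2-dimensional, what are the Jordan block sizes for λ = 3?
Block sizes for λ = 3: [3, 1]

Step 1 — from the characteristic polynomial, algebraic multiplicity of λ = 3 is 4. From dim ker(A − (3)·I) = 2, there are exactly 2 Jordan blocks for λ = 3.
Step 2 — from the minimal polynomial, the factor (x − 3)^3 tells us the largest block for λ = 3 has size 3.
Step 3 — with total size 4, 2 blocks, and largest block 3, the block sizes (in nonincreasing order) are [3, 1].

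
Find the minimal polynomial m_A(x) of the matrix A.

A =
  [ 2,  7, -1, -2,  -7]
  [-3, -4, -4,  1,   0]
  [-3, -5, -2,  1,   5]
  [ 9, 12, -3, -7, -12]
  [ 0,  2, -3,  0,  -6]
x^4 + 13*x^3 + 60*x^2 + 112*x + 64

The characteristic polynomial is χ_A(x) = (x + 1)*(x + 4)^4, so the eigenvalues are known. The minimal polynomial is
  m_A(x) = Π_λ (x − λ)^{k_λ}
where k_λ is the size of the *largest* Jordan block for λ (equivalently, the smallest k with (A − λI)^k v = 0 for every generalised eigenvector v of λ).

  λ = -4: largest Jordan block has size 3, contributing (x + 4)^3
  λ = -1: largest Jordan block has size 1, contributing (x + 1)

So m_A(x) = (x + 1)*(x + 4)^3 = x^4 + 13*x^3 + 60*x^2 + 112*x + 64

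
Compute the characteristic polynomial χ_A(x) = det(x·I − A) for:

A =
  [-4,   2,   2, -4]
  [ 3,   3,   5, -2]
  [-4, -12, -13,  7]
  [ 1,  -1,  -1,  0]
x^4 + 14*x^3 + 72*x^2 + 160*x + 128

Expanding det(x·I − A) (e.g. by cofactor expansion or by noting that A is similar to its Jordan form J, which has the same characteristic polynomial as A) gives
  χ_A(x) = x^4 + 14*x^3 + 72*x^2 + 160*x + 128
which factors as (x + 2)*(x + 4)^3. The eigenvalues (with algebraic multiplicities) are λ = -4 with multiplicity 3, λ = -2 with multiplicity 1.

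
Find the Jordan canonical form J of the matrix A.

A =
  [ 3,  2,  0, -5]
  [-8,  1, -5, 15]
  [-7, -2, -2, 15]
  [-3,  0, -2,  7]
J_2(2) ⊕ J_1(2) ⊕ J_1(3)

The characteristic polynomial is
  det(x·I − A) = x^4 - 9*x^3 + 30*x^2 - 44*x + 24 = (x - 3)*(x - 2)^3

Eigenvalues and multiplicities (the geometric multiplicity of λ is n − rank(A − λI), which equals the number of Jordan blocks for λ):
  λ = 2: algebraic multiplicity = 3, geometric multiplicity = 2
  λ = 3: algebraic multiplicity = 1, geometric multiplicity = 1

Determining the block sizes for each eigenvalue:
  λ = 2: 2 blocks summing to 3 forces exactly one block of size 2 and the rest size 1 → block sizes [2, 1]
  λ = 3: one block (gm = 1), so the single block has size am = 1 → block sizes [1]

Assembling the blocks gives a Jordan form
J =
  [2, 1, 0, 0]
  [0, 2, 0, 0]
  [0, 0, 2, 0]
  [0, 0, 0, 3]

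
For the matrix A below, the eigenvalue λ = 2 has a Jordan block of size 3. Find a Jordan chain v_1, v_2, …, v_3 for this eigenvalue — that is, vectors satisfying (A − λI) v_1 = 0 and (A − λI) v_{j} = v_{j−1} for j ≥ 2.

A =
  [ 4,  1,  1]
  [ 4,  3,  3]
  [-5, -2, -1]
A Jordan chain for λ = 2 of length 3:
v_1 = (3, -3, -3)ᵀ
v_2 = (2, 4, -5)ᵀ
v_3 = (1, 0, 0)ᵀ

Let N = A − (2)·I. We want v_3 with N^3 v_3 = 0 but N^2 v_3 ≠ 0; then v_{j-1} := N · v_j for j = 3, …, 2.

Pick v_3 = (1, 0, 0)ᵀ.
Then v_2 = N · v_3 = (2, 4, -5)ᵀ.
Then v_1 = N · v_2 = (3, -3, -3)ᵀ.

Sanity check: (A − (2)·I) v_1 = (0, 0, 0)ᵀ = 0. ✓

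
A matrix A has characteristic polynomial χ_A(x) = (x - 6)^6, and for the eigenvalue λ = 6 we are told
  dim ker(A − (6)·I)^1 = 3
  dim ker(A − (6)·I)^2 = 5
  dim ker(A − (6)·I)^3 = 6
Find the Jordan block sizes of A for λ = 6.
Block sizes for λ = 6: [3, 2, 1]

From the dimensions of kernels of powers, the number of Jordan blocks of size at least j is d_j − d_{j−1} where d_j = dim ker(N^j) (with d_0 = 0). Computing the differences gives [3, 2, 1].
The number of blocks of size exactly k is (#blocks of size ≥ k) − (#blocks of size ≥ k + 1), so the partition is: 1 block(s) of size 1, 1 block(s) of size 2, 1 block(s) of size 3.
In nonincreasing order the block sizes are [3, 2, 1].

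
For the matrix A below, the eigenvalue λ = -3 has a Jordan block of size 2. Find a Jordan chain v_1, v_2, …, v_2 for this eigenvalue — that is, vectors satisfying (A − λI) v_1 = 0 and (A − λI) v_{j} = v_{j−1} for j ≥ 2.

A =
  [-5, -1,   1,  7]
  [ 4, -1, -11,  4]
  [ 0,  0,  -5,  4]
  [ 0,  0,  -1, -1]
A Jordan chain for λ = -3 of length 2:
v_1 = (-2, 4, 0, 0)ᵀ
v_2 = (1, 0, 0, 0)ᵀ

Let N = A − (-3)·I. We want v_2 with N^2 v_2 = 0 but N^1 v_2 ≠ 0; then v_{j-1} := N · v_j for j = 2, …, 2.

Pick v_2 = (1, 0, 0, 0)ᵀ.
Then v_1 = N · v_2 = (-2, 4, 0, 0)ᵀ.

Sanity check: (A − (-3)·I) v_1 = (0, 0, 0, 0)ᵀ = 0. ✓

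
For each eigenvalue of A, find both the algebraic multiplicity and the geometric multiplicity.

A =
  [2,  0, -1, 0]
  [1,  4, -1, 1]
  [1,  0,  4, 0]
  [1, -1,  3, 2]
λ = 3: alg = 4, geom = 2

Step 1 — factor the characteristic polynomial to read off the algebraic multiplicities:
  χ_A(x) = (x - 3)^4

Step 2 — compute geometric multiplicities via the rank-nullity identity g(λ) = n − rank(A − λI):
  rank(A − (3)·I) = 2, so dim ker(A − (3)·I) = n − 2 = 2

Summary:
  λ = 3: algebraic multiplicity = 4, geometric multiplicity = 2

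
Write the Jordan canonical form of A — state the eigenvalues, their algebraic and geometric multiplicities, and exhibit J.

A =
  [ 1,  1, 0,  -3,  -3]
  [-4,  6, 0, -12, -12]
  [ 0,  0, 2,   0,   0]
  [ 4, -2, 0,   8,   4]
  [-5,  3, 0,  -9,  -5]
J_2(2) ⊕ J_1(2) ⊕ J_1(2) ⊕ J_1(4)

The characteristic polynomial is
  det(x·I − A) = x^5 - 12*x^4 + 56*x^3 - 128*x^2 + 144*x - 64 = (x - 4)*(x - 2)^4

Eigenvalues and multiplicities (the geometric multiplicity of λ is n − rank(A − λI), which equals the number of Jordan blocks for λ):
  λ = 2: algebraic multiplicity = 4, geometric multiplicity = 3
  λ = 4: algebraic multiplicity = 1, geometric multiplicity = 1

Determining the block sizes for each eigenvalue:
  λ = 2: 3 blocks summing to 4 forces exactly one block of size 2 and the rest size 1 → block sizes [2, 1, 1]
  λ = 4: one block (gm = 1), so the single block has size am = 1 → block sizes [1]

Assembling the blocks gives a Jordan form
J =
  [2, 1, 0, 0, 0]
  [0, 2, 0, 0, 0]
  [0, 0, 2, 0, 0]
  [0, 0, 0, 2, 0]
  [0, 0, 0, 0, 4]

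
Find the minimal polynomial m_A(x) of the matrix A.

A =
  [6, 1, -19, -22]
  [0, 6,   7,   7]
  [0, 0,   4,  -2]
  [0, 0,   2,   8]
x^3 - 18*x^2 + 108*x - 216

The characteristic polynomial is χ_A(x) = (x - 6)^4, so the eigenvalues are known. The minimal polynomial is
  m_A(x) = Π_λ (x − λ)^{k_λ}
where k_λ is the size of the *largest* Jordan block for λ (equivalently, the smallest k with (A − λI)^k v = 0 for every generalised eigenvector v of λ).

  λ = 6: largest Jordan block has size 3, contributing (x − 6)^3

So m_A(x) = (x - 6)^3 = x^3 - 18*x^2 + 108*x - 216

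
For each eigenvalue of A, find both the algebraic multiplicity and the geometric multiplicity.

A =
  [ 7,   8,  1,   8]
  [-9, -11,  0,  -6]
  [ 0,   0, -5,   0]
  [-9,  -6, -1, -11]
λ = -5: alg = 4, geom = 2

Step 1 — factor the characteristic polynomial to read off the algebraic multiplicities:
  χ_A(x) = (x + 5)^4

Step 2 — compute geometric multiplicities via the rank-nullity identity g(λ) = n − rank(A − λI):
  rank(A − (-5)·I) = 2, so dim ker(A − (-5)·I) = n − 2 = 2

Summary:
  λ = -5: algebraic multiplicity = 4, geometric multiplicity = 2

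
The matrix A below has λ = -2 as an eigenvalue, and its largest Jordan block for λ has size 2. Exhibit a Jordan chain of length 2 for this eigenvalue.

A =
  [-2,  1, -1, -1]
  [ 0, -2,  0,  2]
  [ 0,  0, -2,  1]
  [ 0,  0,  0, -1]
A Jordan chain for λ = -2 of length 2:
v_1 = (1, 0, 0, 0)ᵀ
v_2 = (0, 1, 0, 0)ᵀ

Let N = A − (-2)·I. We want v_2 with N^2 v_2 = 0 but N^1 v_2 ≠ 0; then v_{j-1} := N · v_j for j = 2, …, 2.

Pick v_2 = (0, 1, 0, 0)ᵀ.
Then v_1 = N · v_2 = (1, 0, 0, 0)ᵀ.

Sanity check: (A − (-2)·I) v_1 = (0, 0, 0, 0)ᵀ = 0. ✓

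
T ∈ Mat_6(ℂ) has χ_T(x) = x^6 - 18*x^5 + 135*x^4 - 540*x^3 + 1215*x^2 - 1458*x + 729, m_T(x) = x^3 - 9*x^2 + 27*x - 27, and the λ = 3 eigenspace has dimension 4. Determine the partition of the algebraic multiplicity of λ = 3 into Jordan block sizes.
Block sizes for λ = 3: [3, 1, 1, 1]

Step 1 — from the characteristic polynomial, algebraic multiplicity of λ = 3 is 6. From dim ker(T − (3)·I) = 4, there are exactly 4 Jordan blocks for λ = 3.
Step 2 — from the minimal polynomial, the factor (x − 3)^3 tells us the largest block for λ = 3 has size 3.
Step 3 — with total size 6, 4 blocks, and largest block 3, the block sizes (in nonincreasing order) are [3, 1, 1, 1].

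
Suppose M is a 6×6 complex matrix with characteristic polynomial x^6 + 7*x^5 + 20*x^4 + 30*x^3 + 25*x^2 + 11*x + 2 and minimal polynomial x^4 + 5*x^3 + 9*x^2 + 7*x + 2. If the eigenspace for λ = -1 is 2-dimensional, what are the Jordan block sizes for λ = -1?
Block sizes for λ = -1: [3, 2]

Step 1 — from the characteristic polynomial, algebraic multiplicity of λ = -1 is 5. From dim ker(M − (-1)·I) = 2, there are exactly 2 Jordan blocks for λ = -1.
Step 2 — from the minimal polynomial, the factor (x + 1)^3 tells us the largest block for λ = -1 has size 3.
Step 3 — with total size 5, 2 blocks, and largest block 3, the block sizes (in nonincreasing order) are [3, 2].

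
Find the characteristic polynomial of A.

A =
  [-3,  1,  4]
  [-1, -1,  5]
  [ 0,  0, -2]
x^3 + 6*x^2 + 12*x + 8

Expanding det(x·I − A) (e.g. by cofactor expansion or by noting that A is similar to its Jordan form J, which has the same characteristic polynomial as A) gives
  χ_A(x) = x^3 + 6*x^2 + 12*x + 8
which factors as (x + 2)^3. The eigenvalues (with algebraic multiplicities) are λ = -2 with multiplicity 3.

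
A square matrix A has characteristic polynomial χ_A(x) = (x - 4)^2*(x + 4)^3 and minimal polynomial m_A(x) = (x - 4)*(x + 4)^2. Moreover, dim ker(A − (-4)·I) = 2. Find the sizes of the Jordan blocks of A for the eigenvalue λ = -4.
Block sizes for λ = -4: [2, 1]

Step 1 — from the characteristic polynomial, algebraic multiplicity of λ = -4 is 3. From dim ker(A − (-4)·I) = 2, there are exactly 2 Jordan blocks for λ = -4.
Step 2 — from the minimal polynomial, the factor (x + 4)^2 tells us the largest block for λ = -4 has size 2.
Step 3 — with total size 3, 2 blocks, and largest block 2, the block sizes (in nonincreasing order) are [2, 1].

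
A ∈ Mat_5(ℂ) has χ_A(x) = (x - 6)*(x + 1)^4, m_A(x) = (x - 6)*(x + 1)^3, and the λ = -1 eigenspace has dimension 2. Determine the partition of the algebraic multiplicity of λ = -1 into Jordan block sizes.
Block sizes for λ = -1: [3, 1]

Step 1 — from the characteristic polynomial, algebraic multiplicity of λ = -1 is 4. From dim ker(A − (-1)·I) = 2, there are exactly 2 Jordan blocks for λ = -1.
Step 2 — from the minimal polynomial, the factor (x + 1)^3 tells us the largest block for λ = -1 has size 3.
Step 3 — with total size 4, 2 blocks, and largest block 3, the block sizes (in nonincreasing order) are [3, 1].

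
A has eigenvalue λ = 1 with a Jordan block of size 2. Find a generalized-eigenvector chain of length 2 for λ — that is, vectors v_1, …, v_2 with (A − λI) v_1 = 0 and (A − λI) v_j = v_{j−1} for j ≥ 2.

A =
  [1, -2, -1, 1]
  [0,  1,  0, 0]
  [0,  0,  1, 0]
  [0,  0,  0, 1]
A Jordan chain for λ = 1 of length 2:
v_1 = (-2, 0, 0, 0)ᵀ
v_2 = (0, 1, 0, 0)ᵀ

Let N = A − (1)·I. We want v_2 with N^2 v_2 = 0 but N^1 v_2 ≠ 0; then v_{j-1} := N · v_j for j = 2, …, 2.

Pick v_2 = (0, 1, 0, 0)ᵀ.
Then v_1 = N · v_2 = (-2, 0, 0, 0)ᵀ.

Sanity check: (A − (1)·I) v_1 = (0, 0, 0, 0)ᵀ = 0. ✓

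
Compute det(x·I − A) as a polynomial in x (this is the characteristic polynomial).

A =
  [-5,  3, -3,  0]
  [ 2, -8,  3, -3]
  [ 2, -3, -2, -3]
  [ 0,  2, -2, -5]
x^4 + 20*x^3 + 150*x^2 + 500*x + 625

Expanding det(x·I − A) (e.g. by cofactor expansion or by noting that A is similar to its Jordan form J, which has the same characteristic polynomial as A) gives
  χ_A(x) = x^4 + 20*x^3 + 150*x^2 + 500*x + 625
which factors as (x + 5)^4. The eigenvalues (with algebraic multiplicities) are λ = -5 with multiplicity 4.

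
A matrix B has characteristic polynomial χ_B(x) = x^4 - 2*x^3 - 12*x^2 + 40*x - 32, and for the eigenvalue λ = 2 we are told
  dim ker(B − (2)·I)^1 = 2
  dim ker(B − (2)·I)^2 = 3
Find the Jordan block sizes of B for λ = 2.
Block sizes for λ = 2: [2, 1]

From the dimensions of kernels of powers, the number of Jordan blocks of size at least j is d_j − d_{j−1} where d_j = dim ker(N^j) (with d_0 = 0). Computing the differences gives [2, 1].
The number of blocks of size exactly k is (#blocks of size ≥ k) − (#blocks of size ≥ k + 1), so the partition is: 1 block(s) of size 1, 1 block(s) of size 2.
In nonincreasing order the block sizes are [2, 1].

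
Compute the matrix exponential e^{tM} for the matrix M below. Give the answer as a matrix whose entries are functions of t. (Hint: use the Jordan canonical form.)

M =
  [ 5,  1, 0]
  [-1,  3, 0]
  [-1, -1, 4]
e^{tM} =
  [t*exp(4*t) + exp(4*t), t*exp(4*t), 0]
  [-t*exp(4*t), -t*exp(4*t) + exp(4*t), 0]
  [-t*exp(4*t), -t*exp(4*t), exp(4*t)]

Strategy: write M = P · J · P⁻¹ where J is a Jordan canonical form, so e^{tM} = P · e^{tJ} · P⁻¹, and e^{tJ} can be computed block-by-block.

M has Jordan form
J =
  [4, 1, 0]
  [0, 4, 0]
  [0, 0, 4]
(up to reordering of blocks).

Per-block formulas:
  For a 1×1 block at λ = 4: exp(t · [4]) = [e^(4t)].
  For a 2×2 Jordan block J_2(4): exp(t · J_2(4)) = e^(4t)·(I + t·N), where N is the 2×2 nilpotent shift.

After assembling e^{tJ} and conjugating by P, we get:

e^{tM} =
  [t*exp(4*t) + exp(4*t), t*exp(4*t), 0]
  [-t*exp(4*t), -t*exp(4*t) + exp(4*t), 0]
  [-t*exp(4*t), -t*exp(4*t), exp(4*t)]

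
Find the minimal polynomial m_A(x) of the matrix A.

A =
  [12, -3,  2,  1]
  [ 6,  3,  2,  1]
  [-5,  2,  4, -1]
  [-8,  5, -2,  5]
x^2 - 12*x + 36

The characteristic polynomial is χ_A(x) = (x - 6)^4, so the eigenvalues are known. The minimal polynomial is
  m_A(x) = Π_λ (x − λ)^{k_λ}
where k_λ is the size of the *largest* Jordan block for λ (equivalently, the smallest k with (A − λI)^k v = 0 for every generalised eigenvector v of λ).

  λ = 6: largest Jordan block has size 2, contributing (x − 6)^2

So m_A(x) = (x - 6)^2 = x^2 - 12*x + 36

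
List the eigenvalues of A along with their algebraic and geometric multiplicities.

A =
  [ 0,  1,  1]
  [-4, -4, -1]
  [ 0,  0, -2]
λ = -2: alg = 3, geom = 1

Step 1 — factor the characteristic polynomial to read off the algebraic multiplicities:
  χ_A(x) = (x + 2)^3

Step 2 — compute geometric multiplicities via the rank-nullity identity g(λ) = n − rank(A − λI):
  rank(A − (-2)·I) = 2, so dim ker(A − (-2)·I) = n − 2 = 1

Summary:
  λ = -2: algebraic multiplicity = 3, geometric multiplicity = 1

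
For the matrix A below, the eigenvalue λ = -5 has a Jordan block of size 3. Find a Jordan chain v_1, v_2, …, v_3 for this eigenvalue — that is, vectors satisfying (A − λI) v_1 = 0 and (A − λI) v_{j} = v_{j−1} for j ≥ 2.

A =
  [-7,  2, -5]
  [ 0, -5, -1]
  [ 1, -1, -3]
A Jordan chain for λ = -5 of length 3:
v_1 = (-1, -1, 0)ᵀ
v_2 = (-2, 0, 1)ᵀ
v_3 = (1, 0, 0)ᵀ

Let N = A − (-5)·I. We want v_3 with N^3 v_3 = 0 but N^2 v_3 ≠ 0; then v_{j-1} := N · v_j for j = 3, …, 2.

Pick v_3 = (1, 0, 0)ᵀ.
Then v_2 = N · v_3 = (-2, 0, 1)ᵀ.
Then v_1 = N · v_2 = (-1, -1, 0)ᵀ.

Sanity check: (A − (-5)·I) v_1 = (0, 0, 0)ᵀ = 0. ✓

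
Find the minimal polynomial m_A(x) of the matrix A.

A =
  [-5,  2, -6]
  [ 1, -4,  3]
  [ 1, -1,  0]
x^2 + 6*x + 9

The characteristic polynomial is χ_A(x) = (x + 3)^3, so the eigenvalues are known. The minimal polynomial is
  m_A(x) = Π_λ (x − λ)^{k_λ}
where k_λ is the size of the *largest* Jordan block for λ (equivalently, the smallest k with (A − λI)^k v = 0 for every generalised eigenvector v of λ).

  λ = -3: largest Jordan block has size 2, contributing (x + 3)^2

So m_A(x) = (x + 3)^2 = x^2 + 6*x + 9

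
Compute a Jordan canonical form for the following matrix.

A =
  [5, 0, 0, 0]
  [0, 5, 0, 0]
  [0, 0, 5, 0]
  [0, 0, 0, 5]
J_1(5) ⊕ J_1(5) ⊕ J_1(5) ⊕ J_1(5)

The characteristic polynomial is
  det(x·I − A) = x^4 - 20*x^3 + 150*x^2 - 500*x + 625 = (x - 5)^4

Eigenvalues and multiplicities (the geometric multiplicity of λ is n − rank(A − λI), which equals the number of Jordan blocks for λ):
  λ = 5: algebraic multiplicity = 4, geometric multiplicity = 4

Determining the block sizes for each eigenvalue:
  λ = 5: gm = am = 4, so every block has size 1 → block sizes [1, 1, 1, 1]

Assembling the blocks gives a Jordan form
J =
  [5, 0, 0, 0]
  [0, 5, 0, 0]
  [0, 0, 5, 0]
  [0, 0, 0, 5]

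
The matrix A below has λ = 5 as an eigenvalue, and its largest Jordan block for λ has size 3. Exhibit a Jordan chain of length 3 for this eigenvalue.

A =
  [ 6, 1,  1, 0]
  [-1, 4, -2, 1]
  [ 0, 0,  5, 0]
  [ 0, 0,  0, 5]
A Jordan chain for λ = 5 of length 3:
v_1 = (-1, 1, 0, 0)ᵀ
v_2 = (1, -2, 0, 0)ᵀ
v_3 = (0, 0, 1, 0)ᵀ

Let N = A − (5)·I. We want v_3 with N^3 v_3 = 0 but N^2 v_3 ≠ 0; then v_{j-1} := N · v_j for j = 3, …, 2.

Pick v_3 = (0, 0, 1, 0)ᵀ.
Then v_2 = N · v_3 = (1, -2, 0, 0)ᵀ.
Then v_1 = N · v_2 = (-1, 1, 0, 0)ᵀ.

Sanity check: (A − (5)·I) v_1 = (0, 0, 0, 0)ᵀ = 0. ✓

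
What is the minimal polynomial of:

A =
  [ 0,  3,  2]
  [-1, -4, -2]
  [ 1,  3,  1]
x^2 + 2*x + 1

The characteristic polynomial is χ_A(x) = (x + 1)^3, so the eigenvalues are known. The minimal polynomial is
  m_A(x) = Π_λ (x − λ)^{k_λ}
where k_λ is the size of the *largest* Jordan block for λ (equivalently, the smallest k with (A − λI)^k v = 0 for every generalised eigenvector v of λ).

  λ = -1: largest Jordan block has size 2, contributing (x + 1)^2

So m_A(x) = (x + 1)^2 = x^2 + 2*x + 1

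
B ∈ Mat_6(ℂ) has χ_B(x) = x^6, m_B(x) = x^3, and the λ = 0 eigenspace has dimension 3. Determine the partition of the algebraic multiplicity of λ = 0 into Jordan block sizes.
Block sizes for λ = 0: [3, 2, 1]

Step 1 — from the characteristic polynomial, algebraic multiplicity of λ = 0 is 6. From dim ker(B − (0)·I) = 3, there are exactly 3 Jordan blocks for λ = 0.
Step 2 — from the minimal polynomial, the factor (x − 0)^3 tells us the largest block for λ = 0 has size 3.
Step 3 — with total size 6, 3 blocks, and largest block 3, the block sizes (in nonincreasing order) are [3, 2, 1].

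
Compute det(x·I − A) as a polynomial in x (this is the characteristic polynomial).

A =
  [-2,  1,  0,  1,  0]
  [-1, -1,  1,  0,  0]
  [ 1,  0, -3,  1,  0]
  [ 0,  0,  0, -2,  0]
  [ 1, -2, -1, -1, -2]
x^5 + 10*x^4 + 40*x^3 + 80*x^2 + 80*x + 32

Expanding det(x·I − A) (e.g. by cofactor expansion or by noting that A is similar to its Jordan form J, which has the same characteristic polynomial as A) gives
  χ_A(x) = x^5 + 10*x^4 + 40*x^3 + 80*x^2 + 80*x + 32
which factors as (x + 2)^5. The eigenvalues (with algebraic multiplicities) are λ = -2 with multiplicity 5.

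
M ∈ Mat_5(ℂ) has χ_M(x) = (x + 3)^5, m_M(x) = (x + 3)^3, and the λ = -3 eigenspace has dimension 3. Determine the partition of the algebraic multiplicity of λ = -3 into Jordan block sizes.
Block sizes for λ = -3: [3, 1, 1]

Step 1 — from the characteristic polynomial, algebraic multiplicity of λ = -3 is 5. From dim ker(M − (-3)·I) = 3, there are exactly 3 Jordan blocks for λ = -3.
Step 2 — from the minimal polynomial, the factor (x + 3)^3 tells us the largest block for λ = -3 has size 3.
Step 3 — with total size 5, 3 blocks, and largest block 3, the block sizes (in nonincreasing order) are [3, 1, 1].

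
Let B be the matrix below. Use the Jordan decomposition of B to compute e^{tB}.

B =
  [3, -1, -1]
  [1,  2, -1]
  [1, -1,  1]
e^{tB} =
  [-t^2*exp(2*t)/2 + t*exp(2*t) + exp(2*t), -t*exp(2*t), t^2*exp(2*t)/2 - t*exp(2*t)]
  [t*exp(2*t), exp(2*t), -t*exp(2*t)]
  [-t^2*exp(2*t)/2 + t*exp(2*t), -t*exp(2*t), t^2*exp(2*t)/2 - t*exp(2*t) + exp(2*t)]

Strategy: write B = P · J · P⁻¹ where J is a Jordan canonical form, so e^{tB} = P · e^{tJ} · P⁻¹, and e^{tJ} can be computed block-by-block.

B has Jordan form
J =
  [2, 1, 0]
  [0, 2, 1]
  [0, 0, 2]
(up to reordering of blocks).

Per-block formulas:
  For a 3×3 Jordan block J_3(2): exp(t · J_3(2)) = e^(2t)·(I + t·N + (t^2/2)·N^2), where N is the 3×3 nilpotent shift.

After assembling e^{tJ} and conjugating by P, we get:

e^{tB} =
  [-t^2*exp(2*t)/2 + t*exp(2*t) + exp(2*t), -t*exp(2*t), t^2*exp(2*t)/2 - t*exp(2*t)]
  [t*exp(2*t), exp(2*t), -t*exp(2*t)]
  [-t^2*exp(2*t)/2 + t*exp(2*t), -t*exp(2*t), t^2*exp(2*t)/2 - t*exp(2*t) + exp(2*t)]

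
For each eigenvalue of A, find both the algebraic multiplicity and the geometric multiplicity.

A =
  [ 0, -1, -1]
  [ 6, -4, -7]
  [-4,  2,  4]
λ = 0: alg = 3, geom = 1

Step 1 — factor the characteristic polynomial to read off the algebraic multiplicities:
  χ_A(x) = x^3

Step 2 — compute geometric multiplicities via the rank-nullity identity g(λ) = n − rank(A − λI):
  rank(A − (0)·I) = 2, so dim ker(A − (0)·I) = n − 2 = 1

Summary:
  λ = 0: algebraic multiplicity = 3, geometric multiplicity = 1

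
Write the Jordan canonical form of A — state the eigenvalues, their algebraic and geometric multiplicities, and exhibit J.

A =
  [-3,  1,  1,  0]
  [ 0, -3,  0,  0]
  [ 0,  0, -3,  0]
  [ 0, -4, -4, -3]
J_2(-3) ⊕ J_1(-3) ⊕ J_1(-3)

The characteristic polynomial is
  det(x·I − A) = x^4 + 12*x^3 + 54*x^2 + 108*x + 81 = (x + 3)^4

Eigenvalues and multiplicities (the geometric multiplicity of λ is n − rank(A − λI), which equals the number of Jordan blocks for λ):
  λ = -3: algebraic multiplicity = 4, geometric multiplicity = 3

Determining the block sizes for each eigenvalue:
  λ = -3: 3 blocks summing to 4 forces exactly one block of size 2 and the rest size 1 → block sizes [2, 1, 1]

Assembling the blocks gives a Jordan form
J =
  [-3,  1,  0,  0]
  [ 0, -3,  0,  0]
  [ 0,  0, -3,  0]
  [ 0,  0,  0, -3]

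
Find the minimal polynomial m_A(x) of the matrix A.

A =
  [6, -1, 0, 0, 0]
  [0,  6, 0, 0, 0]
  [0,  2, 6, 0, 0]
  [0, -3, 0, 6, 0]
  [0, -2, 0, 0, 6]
x^2 - 12*x + 36

The characteristic polynomial is χ_A(x) = (x - 6)^5, so the eigenvalues are known. The minimal polynomial is
  m_A(x) = Π_λ (x − λ)^{k_λ}
where k_λ is the size of the *largest* Jordan block for λ (equivalently, the smallest k with (A − λI)^k v = 0 for every generalised eigenvector v of λ).

  λ = 6: largest Jordan block has size 2, contributing (x − 6)^2

So m_A(x) = (x - 6)^2 = x^2 - 12*x + 36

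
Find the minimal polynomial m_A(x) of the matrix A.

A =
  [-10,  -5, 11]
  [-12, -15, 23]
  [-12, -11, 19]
x^3 + 6*x^2 - 32

The characteristic polynomial is χ_A(x) = (x - 2)*(x + 4)^2, so the eigenvalues are known. The minimal polynomial is
  m_A(x) = Π_λ (x − λ)^{k_λ}
where k_λ is the size of the *largest* Jordan block for λ (equivalently, the smallest k with (A − λI)^k v = 0 for every generalised eigenvector v of λ).

  λ = -4: largest Jordan block has size 2, contributing (x + 4)^2
  λ = 2: largest Jordan block has size 1, contributing (x − 2)

So m_A(x) = (x - 2)*(x + 4)^2 = x^3 + 6*x^2 - 32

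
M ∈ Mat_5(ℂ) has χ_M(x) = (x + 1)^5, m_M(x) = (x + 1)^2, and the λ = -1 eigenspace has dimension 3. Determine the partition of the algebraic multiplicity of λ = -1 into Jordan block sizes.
Block sizes for λ = -1: [2, 2, 1]

Step 1 — from the characteristic polynomial, algebraic multiplicity of λ = -1 is 5. From dim ker(M − (-1)·I) = 3, there are exactly 3 Jordan blocks for λ = -1.
Step 2 — from the minimal polynomial, the factor (x + 1)^2 tells us the largest block for λ = -1 has size 2.
Step 3 — with total size 5, 3 blocks, and largest block 2, the block sizes (in nonincreasing order) are [2, 2, 1].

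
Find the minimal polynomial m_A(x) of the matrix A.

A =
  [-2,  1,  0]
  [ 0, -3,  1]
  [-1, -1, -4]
x^3 + 9*x^2 + 27*x + 27

The characteristic polynomial is χ_A(x) = (x + 3)^3, so the eigenvalues are known. The minimal polynomial is
  m_A(x) = Π_λ (x − λ)^{k_λ}
where k_λ is the size of the *largest* Jordan block for λ (equivalently, the smallest k with (A − λI)^k v = 0 for every generalised eigenvector v of λ).

  λ = -3: largest Jordan block has size 3, contributing (x + 3)^3

So m_A(x) = (x + 3)^3 = x^3 + 9*x^2 + 27*x + 27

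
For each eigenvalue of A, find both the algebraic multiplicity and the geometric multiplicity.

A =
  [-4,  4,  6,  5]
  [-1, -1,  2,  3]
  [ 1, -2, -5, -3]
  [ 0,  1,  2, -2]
λ = -3: alg = 4, geom = 2

Step 1 — factor the characteristic polynomial to read off the algebraic multiplicities:
  χ_A(x) = (x + 3)^4

Step 2 — compute geometric multiplicities via the rank-nullity identity g(λ) = n − rank(A − λI):
  rank(A − (-3)·I) = 2, so dim ker(A − (-3)·I) = n − 2 = 2

Summary:
  λ = -3: algebraic multiplicity = 4, geometric multiplicity = 2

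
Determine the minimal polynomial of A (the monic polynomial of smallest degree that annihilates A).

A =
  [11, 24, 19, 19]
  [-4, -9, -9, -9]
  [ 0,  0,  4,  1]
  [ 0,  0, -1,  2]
x^3 - 5*x^2 + 3*x + 9

The characteristic polynomial is χ_A(x) = (x - 3)^3*(x + 1), so the eigenvalues are known. The minimal polynomial is
  m_A(x) = Π_λ (x − λ)^{k_λ}
where k_λ is the size of the *largest* Jordan block for λ (equivalently, the smallest k with (A − λI)^k v = 0 for every generalised eigenvector v of λ).

  λ = -1: largest Jordan block has size 1, contributing (x + 1)
  λ = 3: largest Jordan block has size 2, contributing (x − 3)^2

So m_A(x) = (x - 3)^2*(x + 1) = x^3 - 5*x^2 + 3*x + 9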